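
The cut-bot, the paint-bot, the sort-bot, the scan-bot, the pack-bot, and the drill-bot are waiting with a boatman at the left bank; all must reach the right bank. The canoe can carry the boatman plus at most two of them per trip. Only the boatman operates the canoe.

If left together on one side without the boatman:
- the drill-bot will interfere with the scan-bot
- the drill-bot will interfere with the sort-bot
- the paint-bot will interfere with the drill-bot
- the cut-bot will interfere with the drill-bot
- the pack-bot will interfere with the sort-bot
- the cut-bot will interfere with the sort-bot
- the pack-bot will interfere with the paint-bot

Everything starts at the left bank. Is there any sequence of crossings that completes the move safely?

Whatever the first load, the items left behind include a forbidden pair without the boatman. No opening move is safe, so no plan exists.

No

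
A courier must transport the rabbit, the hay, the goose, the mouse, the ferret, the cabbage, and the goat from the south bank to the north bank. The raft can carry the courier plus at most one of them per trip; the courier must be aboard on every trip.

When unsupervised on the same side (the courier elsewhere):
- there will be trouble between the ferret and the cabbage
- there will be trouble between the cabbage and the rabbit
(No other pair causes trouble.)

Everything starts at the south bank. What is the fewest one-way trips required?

Counting alone: the courier can take at most 1 across per trip to the north bank, so moving all 7 needs at least 7 loaded trips out, with a return between consecutive ones — at least 13 crossings.
The safety rule pushes this higher. Following every safe sequence of crossings, the most of the 7 that can be at the north bank as the raft arrives there on crossing 13 is 6 — never all 7.
So no plan with fewer than 15 crossings exists, and this one achieves 15:
1. Courier goes to the north bank with the cabbage.  [the south bank: the ferret, the goat, the goose, the hay, the mouse, the rabbit | the north bank: the cabbage]
2. Courier goes back to the south bank alone.  [the south bank: the ferret, the goat, the goose, the hay, the mouse, the rabbit | the north bank: the cabbage]
3. Courier goes to the north bank with the rabbit.  [the south bank: the ferret, the goat, the goose, the hay, the mouse | the north bank: the cabbage, the rabbit]
4. Courier goes back to the south bank with the cabbage.  [the south bank: the cabbage, the ferret, the goat, the goose, the hay, the mouse | the north bank: the rabbit]
5. Courier goes to the north bank with the ferret.  [the south bank: the cabbage, the goat, the goose, the hay, the mouse | the north bank: the ferret, the rabbit]
6. Courier goes back to the south bank alone.  [the south bank: the cabbage, the goat, the goose, the hay, the mouse | the north bank: the ferret, the rabbit]
7. Courier goes to the north bank with the hay.  [the south bank: the cabbage, the goat, the goose, the mouse | the north bank: the ferret, the hay, the rabbit]
8. Courier goes back to the south bank alone.  [the south bank: the cabbage, the goat, the goose, the mouse | the north bank: the ferret, the hay, the rabbit]
9. Courier goes to the north bank with the goose.  [the south bank: the cabbage, the goat, the mouse | the north bank: the ferret, the goose, the hay, the rabbit]
10. Courier goes back to the south bank alone.  [the south bank: the cabbage, the goat, the mouse | the north bank: the ferret, the goose, the hay, the rabbit]
11. Courier goes to the north bank with the mouse.  [the south bank: the cabbage, the goat | the north bank: the ferret, the goose, the hay, the mouse, the rabbit]
12. Courier goes back to the south bank alone.  [the south bank: the cabbage, the goat | the north bank: the ferret, the goose, the hay, the mouse, the rabbit]
13. Courier goes to the north bank with the goat.  [the south bank: the cabbage | the north bank: the ferret, the goat, the goose, the hay, the mouse, the rabbit]
14. Courier goes back to the south bank alone.  [the south bank: the cabbage | the north bank: the ferret, the goat, the goose, the hay, the mouse, the rabbit]
15. Courier goes to the north bank with the cabbage.  [the south bank: — | the north bank: the cabbage, the ferret, the goat, the goose, the hay, the mouse, the rabbit]

15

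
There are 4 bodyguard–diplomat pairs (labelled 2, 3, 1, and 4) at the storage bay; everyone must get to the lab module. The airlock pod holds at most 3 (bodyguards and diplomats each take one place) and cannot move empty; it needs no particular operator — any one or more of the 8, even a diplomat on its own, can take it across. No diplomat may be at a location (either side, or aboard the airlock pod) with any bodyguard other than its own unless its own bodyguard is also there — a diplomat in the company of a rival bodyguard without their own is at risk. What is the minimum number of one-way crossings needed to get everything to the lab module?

9

Counting alone: each trip to the lab module takes at most 3 across and each return brings at least 1 back, so after t trips out (and t−1 returns) at most 3t − (t−1) of the 8 are across; that first reaches 8 at t = 4, so at least 7 crossings are needed.
The safety rule pushes this higher. Following every safe sequence of crossings, the most of the 8 that can be at the lab module as the airlock pod arrives there on crossing 7 is 7 — never all 8.
So no plan with fewer than 9 crossings exists, and this one achieves 9:
1. bodyguard 2 and diplomat 2 cross → the lab module.
2. bodyguard 2 crosses ← the storage bay.
3. bodyguard 2, bodyguard 3, and diplomat 3 cross → the lab module.
4. bodyguard 2 and diplomat 2 cross ← the storage bay.
5. bodyguard 1, bodyguard 2, and bodyguard 4 cross → the lab module.
6. diplomat 3 crosses ← the storage bay.
7. diplomat 2 and diplomat 3 cross → the lab module.
8. diplomat 2 crosses ← the storage bay.
9. diplomat 1, diplomat 2, and diplomat 4 cross → the lab module.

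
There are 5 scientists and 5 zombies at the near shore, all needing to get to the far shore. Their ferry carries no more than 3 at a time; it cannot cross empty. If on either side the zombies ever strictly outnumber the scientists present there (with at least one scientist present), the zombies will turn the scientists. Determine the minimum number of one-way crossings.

Counting alone: each trip to the far shore takes at most 3 across and each return brings at least 1 back, so after t trips out (and t−1 returns) at most 3t − (t−1) of the 10 are across; that first reaches 10 at t = 5, so at least 9 crossings are needed.
The safety rule pushes this higher. Following every safe sequence of crossings, the most of the 10 that can be at the far shore as the ferry arrives there on crossing 9 is 9 — never all 10.
So no plan with fewer than 11 crossings exists, and this one achieves 11:
1. 2 zombies → the far shore.  (the near shore: 5S 3Z; the far shore: 0S 2Z)
2. 1 zombie ← the near shore.  (the near shore: 5S 4Z; the far shore: 0S 1Z)
3. 3 zombies → the far shore.  (the near shore: 5S 1Z; the far shore: 0S 4Z)
4. 1 zombie ← the near shore.  (the near shore: 5S 2Z; the far shore: 0S 3Z)
5. 3 scientists → the far shore.  (the near shore: 2S 2Z; the far shore: 3S 3Z)
6. 1 scientist and 1 zombie ← the near shore.  (the near shore: 3S 3Z; the far shore: 2S 2Z)
7. 3 scientists → the far shore.  (the near shore: 0S 3Z; the far shore: 5S 2Z)
8. 1 zombie ← the near shore.  (the near shore: 0S 4Z; the far shore: 5S 1Z)
9. 2 zombies → the far shore.  (the near shore: 0S 2Z; the far shore: 5S 3Z)
10. 1 zombie ← the near shore.  (the near shore: 0S 3Z; the far shore: 5S 2Z)
11. 3 zombies → the far shore.  (the near shore: 0S 0Z; the far shore: 5S 5Z)

11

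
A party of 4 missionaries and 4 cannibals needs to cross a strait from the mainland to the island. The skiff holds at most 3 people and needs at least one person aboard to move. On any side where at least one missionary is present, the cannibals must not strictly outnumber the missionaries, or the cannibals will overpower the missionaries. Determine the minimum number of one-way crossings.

9

Counting alone: each trip to the island takes at most 3 across and each return brings at least 1 back, so after t trips out (and t−1 returns) at most 3t − (t−1) of the 8 are across; that first reaches 8 at t = 4, so at least 7 crossings are needed.
The safety rule pushes this higher. Following every safe sequence of crossings, the most of the 8 that can be at the island as the skiff arrives there on crossing 7 is 7 — never all 8.
So no plan with fewer than 9 crossings exists, and this one achieves 9:
1. 2 cannibals → the island.  (the mainland: 4M 2C; the island: 0M 2C)
2. 1 cannibal ← the mainland.  (the mainland: 4M 3C; the island: 0M 1C)
3. 3 cannibals → the island.  (the mainland: 4M 0C; the island: 0M 4C)
4. 1 cannibal ← the mainland.  (the mainland: 4M 1C; the island: 0M 3C)
5. 3 missionaries → the island.  (the mainland: 1M 1C; the island: 3M 3C)
6. 1 missionary and 1 cannibal ← the mainland.  (the mainland: 2M 2C; the island: 2M 2C)
7. 2 missionaries → the island.  (the mainland: 0M 2C; the island: 4M 2C)
8. 1 cannibal ← the mainland.  (the mainland: 0M 3C; the island: 4M 1C)
9. 3 cannibals → the island.  (the mainland: 0M 0C; the island: 4M 4C)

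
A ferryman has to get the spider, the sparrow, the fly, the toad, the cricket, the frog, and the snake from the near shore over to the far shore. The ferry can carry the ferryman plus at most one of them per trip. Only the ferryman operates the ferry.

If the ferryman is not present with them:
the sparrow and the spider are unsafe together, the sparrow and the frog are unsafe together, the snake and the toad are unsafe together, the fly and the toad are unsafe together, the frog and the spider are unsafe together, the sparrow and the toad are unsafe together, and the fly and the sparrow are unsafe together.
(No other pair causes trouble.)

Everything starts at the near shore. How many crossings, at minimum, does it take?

impossible

Whatever the first load, the items left behind include a forbidden pair without the ferryman. No opening move is safe, so no plan exists.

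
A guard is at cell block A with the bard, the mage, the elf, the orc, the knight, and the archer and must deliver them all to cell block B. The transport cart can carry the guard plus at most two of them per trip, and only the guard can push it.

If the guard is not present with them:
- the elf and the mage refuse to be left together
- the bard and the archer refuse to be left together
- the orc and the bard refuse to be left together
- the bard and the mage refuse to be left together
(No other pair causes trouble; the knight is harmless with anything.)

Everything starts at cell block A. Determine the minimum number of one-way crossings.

Counting alone: the guard can take at most 2 across per trip to cell block B, so moving all 6 needs at least 3 loaded trips out, with a return between consecutive ones — at least 5 crossings.
The safety rule pushes this higher. Following every safe sequence of crossings, the most of the 6 that can be at cell block B as the transport cart arrives there on crossing 5 is 5 — never all 6.
So no plan with fewer than 7 crossings exists, and this one achieves 7:
1. Guard goes to cell block B with the bard and the mage.  [cell block A: the archer, the elf, the knight, the orc | cell block B: the bard, the mage]
2. Guard goes back to cell block A with the bard.  [cell block A: the archer, the bard, the elf, the knight, the orc | cell block B: the mage]
3. Guard goes to cell block B with the bard and the orc.  [cell block A: the archer, the elf, the knight | cell block B: the bard, the mage, the orc]
4. Guard goes back to cell block A with the bard.  [cell block A: the archer, the bard, the elf, the knight | cell block B: the mage, the orc]
5. Guard goes to cell block B with the archer and the knight.  [cell block A: the bard, the elf | cell block B: the archer, the knight, the mage, the orc]
6. Guard goes back to cell block A alone.  [cell block A: the bard, the elf | cell block B: the archer, the knight, the mage, the orc]
7. Guard goes to cell block B with the bard and the elf.  [cell block A: — | cell block B: the archer, the bard, the elf, the knight, the mage, the orc]

7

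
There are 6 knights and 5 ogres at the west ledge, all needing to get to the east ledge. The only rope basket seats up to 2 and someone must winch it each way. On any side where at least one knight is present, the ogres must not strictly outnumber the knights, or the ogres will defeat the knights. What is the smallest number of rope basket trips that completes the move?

Counting alone: each trip to the east ledge takes at most 2 across and each return brings at least 1 back, so after t trips out (and t−1 returns) at most 2t − (t−1) of the 11 are across; that first reaches 11 at t = 10, so at least 19 crossings are needed.
The plan below uses exactly 19 crossings, so it is optimal:
1. 2 ogres → the east ledge.  (the west ledge: 6K 3O; the east ledge: 0K 2O)
2. 1 ogre ← the west ledge.  (the west ledge: 6K 4O; the east ledge: 0K 1O)
3. 2 ogres → the east ledge.  (the west ledge: 6K 2O; the east ledge: 0K 3O)
4. 1 ogre ← the west ledge.  (the west ledge: 6K 3O; the east ledge: 0K 2O)
5. 2 knights → the east ledge.  (the west ledge: 4K 3O; the east ledge: 2K 2O)
6. 1 ogre ← the west ledge.  (the west ledge: 4K 4O; the east ledge: 2K 1O)
7. 1 knight and 1 ogre → the east ledge.  (the west ledge: 3K 3O; the east ledge: 3K 2O)
8. 1 knight ← the west ledge.  (the west ledge: 4K 3O; the east ledge: 2K 2O)
9. 1 knight and 1 ogre → the east ledge.  (the west ledge: 3K 2O; the east ledge: 3K 3O)
10. 1 ogre ← the west ledge.  (the west ledge: 3K 3O; the east ledge: 3K 2O)
11. 1 knight and 1 ogre → the east ledge.  (the west ledge: 2K 2O; the east ledge: 4K 3O)
12. 1 knight ← the west ledge.  (the west ledge: 3K 2O; the east ledge: 3K 3O)
13. 1 knight and 1 ogre → the east ledge.  (the west ledge: 2K 1O; the east ledge: 4K 4O)
14. 1 ogre ← the west ledge.  (the west ledge: 2K 2O; the east ledge: 4K 3O)
15. 1 knight and 1 ogre → the east ledge.  (the west ledge: 1K 1O; the east ledge: 5K 4O)
16. 1 knight ← the west ledge.  (the west ledge: 2K 1O; the east ledge: 4K 4O)
17. 1 knight and 1 ogre → the east ledge.  (the west ledge: 1K 0O; the east ledge: 5K 5O)
18. 1 ogre ← the west ledge.  (the west ledge: 1K 1O; the east ledge: 5K 4O)
19. 1 knight and 1 ogre → the east ledge.  (the west ledge: 0K 0O; the east ledge: 6K 5O)

19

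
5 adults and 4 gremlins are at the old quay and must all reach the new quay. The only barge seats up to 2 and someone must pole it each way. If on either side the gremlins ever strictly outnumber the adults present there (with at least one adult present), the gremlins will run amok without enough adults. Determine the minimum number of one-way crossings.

15

Counting alone: each trip to the new quay takes at most 2 across and each return brings at least 1 back, so after t trips out (and t−1 returns) at most 2t − (t−1) of the 9 are across; that first reaches 9 at t = 8, so at least 15 crossings are needed.
The plan below uses exactly 15 crossings, so it is optimal:
1. 2 gremlins → the new quay.  (the old quay: 5A 2G; the new quay: 0A 2G)
2. 1 gremlin ← the old quay.  (the old quay: 5A 3G; the new quay: 0A 1G)
3. 2 gremlins → the new quay.  (the old quay: 5A 1G; the new quay: 0A 3G)
4. 1 gremlin ← the old quay.  (the old quay: 5A 2G; the new quay: 0A 2G)
5. 2 adults → the new quay.  (the old quay: 3A 2G; the new quay: 2A 2G)
6. 1 gremlin ← the old quay.  (the old quay: 3A 3G; the new quay: 2A 1G)
7. 1 adult and 1 gremlin → the new quay.  (the old quay: 2A 2G; the new quay: 3A 2G)
8. 1 adult ← the old quay.  (the old quay: 3A 2G; the new quay: 2A 2G)
9. 1 adult and 1 gremlin → the new quay.  (the old quay: 2A 1G; the new quay: 3A 3G)
10. 1 gremlin ← the old quay.  (the old quay: 2A 2G; the new quay: 3A 2G)
11. 1 adult and 1 gremlin → the new quay.  (the old quay: 1A 1G; the new quay: 4A 3G)
12. 1 adult ← the old quay.  (the old quay: 2A 1G; the new quay: 3A 3G)
13. 1 adult and 1 gremlin → the new quay.  (the old quay: 1A 0G; the new quay: 4A 4G)
14. 1 gremlin ← the old quay.  (the old quay: 1A 1G; the new quay: 4A 3G)
15. 1 adult and 1 gremlin → the new quay.  (the old quay: 0A 0G; the new quay: 5A 4G)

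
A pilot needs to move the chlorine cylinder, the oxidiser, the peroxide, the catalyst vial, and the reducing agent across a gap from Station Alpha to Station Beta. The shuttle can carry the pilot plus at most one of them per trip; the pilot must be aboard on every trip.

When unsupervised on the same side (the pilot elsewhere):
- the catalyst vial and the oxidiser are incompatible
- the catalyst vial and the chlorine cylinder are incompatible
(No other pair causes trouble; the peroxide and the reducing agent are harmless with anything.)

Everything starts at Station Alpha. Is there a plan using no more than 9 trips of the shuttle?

Counting alone: the pilot can take at most 1 across per trip to Station Beta, so moving all 5 needs at least 5 loaded trips out, with a return between consecutive ones — at least 9 crossings.
The safety rule pushes this higher. Following every safe sequence of crossings, the most of the 5 that can be at Station Beta as the shuttle arrives there on crossing 9 is 4 — never all 5.
So the move cannot be finished within 9 crossings. (The shortest complete plan takes 11:)
1. Pilot goes to Station Beta with the catalyst vial.  [Station Alpha: the chlorine cylinder, the oxidiser, the peroxide, the reducing agent | Station Beta: the catalyst vial]
2. Pilot goes back to Station Alpha alone.  [Station Alpha: the chlorine cylinder, the oxidiser, the peroxide, the reducing agent | Station Beta: the catalyst vial]
3. Pilot goes to Station Beta with the chlorine cylinder.  [Station Alpha: the oxidiser, the peroxide, the reducing agent | Station Beta: the catalyst vial, the chlorine cylinder]
4. Pilot goes back to Station Alpha with the catalyst vial.  [Station Alpha: the catalyst vial, the oxidiser, the peroxide, the reducing agent | Station Beta: the chlorine cylinder]
5. Pilot goes to Station Beta with the oxidiser.  [Station Alpha: the catalyst vial, the peroxide, the reducing agent | Station Beta: the chlorine cylinder, the oxidiser]
6. Pilot goes back to Station Alpha alone.  [Station Alpha: the catalyst vial, the peroxide, the reducing agent | Station Beta: the chlorine cylinder, the oxidiser]
7. Pilot goes to Station Beta with the peroxide.  [Station Alpha: the catalyst vial, the reducing agent | Station Beta: the chlorine cylinder, the oxidiser, the peroxide]
8. Pilot goes back to Station Alpha alone.  [Station Alpha: the catalyst vial, the reducing agent | Station Beta: the chlorine cylinder, the oxidiser, the peroxide]
9. Pilot goes to Station Beta with the reducing agent.  [Station Alpha: the catalyst vial | Station Beta: the chlorine cylinder, the oxidiser, the peroxide, the reducing agent]
10. Pilot goes back to Station Alpha alone.  [Station Alpha: the catalyst vial | Station Beta: the chlorine cylinder, the oxidiser, the peroxide, the reducing agent]
11. Pilot goes to Station Beta with the catalyst vial.  [Station Alpha: — | Station Beta: the catalyst vial, the chlorine cylinder, the oxidiser, the peroxide, the reducing agent]

No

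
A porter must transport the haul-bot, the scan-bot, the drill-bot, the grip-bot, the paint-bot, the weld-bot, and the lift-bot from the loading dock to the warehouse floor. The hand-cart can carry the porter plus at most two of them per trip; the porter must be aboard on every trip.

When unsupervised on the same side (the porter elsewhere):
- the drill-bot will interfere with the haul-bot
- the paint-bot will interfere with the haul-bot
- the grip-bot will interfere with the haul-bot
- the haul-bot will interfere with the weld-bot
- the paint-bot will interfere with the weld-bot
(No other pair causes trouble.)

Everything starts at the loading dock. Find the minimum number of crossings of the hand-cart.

11

Counting alone: the porter can take at most 2 across per trip to the warehouse floor, so moving all 7 needs at least 4 loaded trips out, with a return between consecutive ones — at least 7 crossings.
The safety rule pushes this higher. Following every safe sequence of crossings, the most of the 7 that can be at the warehouse floor as the hand-cart arrives there on crossings 7, 9 is 5, 6 respectively — never all 7.
So no plan with fewer than 11 crossings exists, and this one achieves 11:
1. Porter goes to the warehouse floor with the haul-bot and the paint-bot.
2. Porter goes back to the loading dock with the haul-bot.
3. Porter goes to the warehouse floor with the haul-bot and the scan-bot.
4. Porter goes back to the loading dock with the haul-bot.
5. Porter goes to the warehouse floor with the drill-bot and the haul-bot.
6. Porter goes back to the loading dock with the haul-bot.
7. Porter goes to the warehouse floor with the grip-bot and the haul-bot.
8. Porter goes back to the loading dock with the haul-bot.
9. Porter goes to the warehouse floor with the haul-bot and the lift-bot.
10. Porter goes back to the loading dock with the haul-bot.
11. Porter goes to the warehouse floor with the haul-bot and the weld-bot.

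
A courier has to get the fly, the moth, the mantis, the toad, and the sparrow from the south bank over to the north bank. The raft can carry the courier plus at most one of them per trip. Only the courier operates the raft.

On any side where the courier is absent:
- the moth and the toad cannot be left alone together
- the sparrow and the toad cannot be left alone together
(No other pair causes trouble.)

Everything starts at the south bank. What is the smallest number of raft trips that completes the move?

11

Counting alone: the courier can take at most 1 across per trip to the north bank, so moving all 5 needs at least 5 loaded trips out, with a return between consecutive ones — at least 9 crossings.
The safety rule pushes this higher. Following every safe sequence of crossings, the most of the 5 that can be at the north bank as the raft arrives there on crossing 9 is 4 — never all 5.
So no plan with fewer than 11 crossings exists, and this one achieves 11:
1. Courier goes to the north bank with the toad.
2. Courier goes back to the south bank alone.
3. Courier goes to the north bank with the fly.
4. Courier goes back to the south bank alone.
5. Courier goes to the north bank with the moth.
6. Courier goes back to the south bank with the toad.
7. Courier goes to the north bank with the sparrow.
8. Courier goes back to the south bank alone.
9. Courier goes to the north bank with the mantis.
10. Courier goes back to the south bank alone.
11. Courier goes to the north bank with the toad.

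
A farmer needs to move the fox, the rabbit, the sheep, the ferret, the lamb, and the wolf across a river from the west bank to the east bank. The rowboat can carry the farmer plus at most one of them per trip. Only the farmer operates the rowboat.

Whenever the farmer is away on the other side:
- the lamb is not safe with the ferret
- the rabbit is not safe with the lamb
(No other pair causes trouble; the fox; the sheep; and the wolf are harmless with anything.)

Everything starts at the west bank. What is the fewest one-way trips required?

13

Counting alone: the farmer can take at most 1 across per trip to the east bank, so moving all 6 needs at least 6 loaded trips out, with a return between consecutive ones — at least 11 crossings.
The safety rule pushes this higher. Following every safe sequence of crossings, the most of the 6 that can be at the east bank as the rowboat arrives there on crossing 11 is 5 — never all 6.
So no plan with fewer than 13 crossings exists, and this one achieves 13:
1. Farmer goes to the east bank with the lamb.
2. Farmer goes back to the west bank alone.
3. Farmer goes to the east bank with the fox.
4. Farmer goes back to the west bank alone.
5. Farmer goes to the east bank with the rabbit.
6. Farmer goes back to the west bank with the lamb.
7. Farmer goes to the east bank with the ferret.
8. Farmer goes back to the west bank alone.
9. Farmer goes to the east bank with the sheep.
10. Farmer goes back to the west bank alone.
11. Farmer goes to the east bank with the wolf.
12. Farmer goes back to the west bank alone.
13. Farmer goes to the east bank with the lamb.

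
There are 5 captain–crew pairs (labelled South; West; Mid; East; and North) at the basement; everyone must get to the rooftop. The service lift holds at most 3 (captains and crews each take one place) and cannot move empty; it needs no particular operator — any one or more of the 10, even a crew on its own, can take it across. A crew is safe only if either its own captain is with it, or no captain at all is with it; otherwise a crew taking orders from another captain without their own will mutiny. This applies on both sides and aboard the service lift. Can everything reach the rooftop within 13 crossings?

Yes — this plan uses 11 crossings (≤ 13):
1. captain South and crew South cross → the rooftop.
2. captain South crosses ← the basement.
3. crew East, crew Mid, and crew West cross → the rooftop.
4. crew South crosses ← the basement.
5. captain East, captain Mid, and captain West cross → the rooftop.
6. captain West and crew West cross ← the basement.
7. captain North, captain South, and captain West cross → the rooftop.
8. crew Mid crosses ← the basement.
9. crew South and crew West cross → the rooftop.
10. crew South crosses ← the basement.
11. crew Mid, crew North, and crew South cross → the rooftop.

Yes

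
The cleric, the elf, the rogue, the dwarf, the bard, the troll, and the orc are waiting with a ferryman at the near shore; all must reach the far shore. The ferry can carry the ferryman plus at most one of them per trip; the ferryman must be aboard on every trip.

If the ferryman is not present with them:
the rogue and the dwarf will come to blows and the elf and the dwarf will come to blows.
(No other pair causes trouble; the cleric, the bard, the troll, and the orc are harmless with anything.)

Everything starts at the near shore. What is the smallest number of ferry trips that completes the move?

Counting alone: the ferryman can take at most 1 across per trip to the far shore, so moving all 7 needs at least 7 loaded trips out, with a return between consecutive ones — at least 13 crossings.
The safety rule pushes this higher. Following every safe sequence of crossings, the most of the 7 that can be at the far shore as the ferry arrives there on crossing 13 is 6 — never all 7.
So no plan with fewer than 15 crossings exists, and this one achieves 15:
1. Ferryman goes to the far shore with the dwarf.  [the near shore: the bard, the cleric, the elf, the orc, the rogue, the troll | the far shore: the dwarf]
2. Ferryman goes back to the near shore alone.  [the near shore: the bard, the cleric, the elf, the orc, the rogue, the troll | the far shore: the dwarf]
3. Ferryman goes to the far shore with the cleric.  [the near shore: the bard, the elf, the orc, the rogue, the troll | the far shore: the cleric, the dwarf]
4. Ferryman goes back to the near shore alone.  [the near shore: the bard, the elf, the orc, the rogue, the troll | the far shore: the cleric, the dwarf]
5. Ferryman goes to the far shore with the elf.  [the near shore: the bard, the orc, the rogue, the troll | the far shore: the cleric, the dwarf, the elf]
6. Ferryman goes back to the near shore with the dwarf.  [the near shore: the bard, the dwarf, the orc, the rogue, the troll | the far shore: the cleric, the elf]
7. Ferryman goes to the far shore with the rogue.  [the near shore: the bard, the dwarf, the orc, the troll | the far shore: the cleric, the elf, the rogue]
8. Ferryman goes back to the near shore alone.  [the near shore: the bard, the dwarf, the orc, the troll | the far shore: the cleric, the elf, the rogue]
9. Ferryman goes to the far shore with the bard.  [the near shore: the dwarf, the orc, the troll | the far shore: the bard, the cleric, the elf, the rogue]
10. Ferryman goes back to the near shore alone.  [the near shore: the dwarf, the orc, the troll | the far shore: the bard, the cleric, the elf, the rogue]
11. Ferryman goes to the far shore with the troll.  [the near shore: the dwarf, the orc | the far shore: the bard, the cleric, the elf, the rogue, the troll]
12. Ferryman goes back to the near shore alone.  [the near shore: the dwarf, the orc | the far shore: the bard, the cleric, the elf, the rogue, the troll]
13. Ferryman goes to the far shore with the orc.  [the near shore: the dwarf | the far shore: the bard, the cleric, the elf, the orc, the rogue, the troll]
14. Ferryman goes back to the near shore alone.  [the near shore: the dwarf | the far shore: the bard, the cleric, the elf, the orc, the rogue, the troll]
15. Ferryman goes to the far shore with the dwarf.  [the near shore: — | the far shore: the bard, the cleric, the dwarf, the elf, the orc, the rogue, the troll]

15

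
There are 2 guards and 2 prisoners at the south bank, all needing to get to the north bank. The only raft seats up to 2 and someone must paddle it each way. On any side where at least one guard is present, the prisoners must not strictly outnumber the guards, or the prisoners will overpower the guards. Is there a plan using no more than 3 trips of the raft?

Counting alone: each trip to the north bank takes at most 2 across and each return brings at least 1 back, so after t trips out (and t−1 returns) at most 2t − (t−1) of the 4 are across; that first reaches 4 at t = 3, so at least 5 crossings are needed.
Since 3 < 5, 3 crossings cannot be enough. (The shortest complete plan in fact takes 5:)
1. 2 prisoners → the north bank.  (the south bank: 2G 0P; the north bank: 0G 2P)
2. 1 prisoner ← the south bank.  (the south bank: 2G 1P; the north bank: 0G 1P)
3. 2 guards → the north bank.  (the south bank: 0G 1P; the north bank: 2G 1P)
4. 1 prisoner ← the south bank.  (the south bank: 0G 2P; the north bank: 2G 0P)
5. 2 prisoners → the north bank.  (the south bank: 0G 0P; the north bank: 2G 2P)

No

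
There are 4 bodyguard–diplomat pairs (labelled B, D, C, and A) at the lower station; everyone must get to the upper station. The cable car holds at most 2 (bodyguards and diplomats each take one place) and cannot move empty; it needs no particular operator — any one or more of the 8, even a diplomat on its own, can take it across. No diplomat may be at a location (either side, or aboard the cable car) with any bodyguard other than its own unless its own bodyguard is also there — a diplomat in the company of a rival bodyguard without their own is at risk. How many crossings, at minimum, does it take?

Following every safe sequence of crossings from the start, the most of the 8 that can be at the upper station as the cable car arrives there on crossings 1, 3, 5 is 2, 3, 4 respectively; the best ever achieved is 4 of 8.
From crossing 7 on, no configuration arises that was not already reachable earlier: only 44 distinct safe configurations (who is on which side, and where the cable car is) can ever be reached, none of them has everyone across, and every continuation just revisits them. So no valid plan exists.

impossible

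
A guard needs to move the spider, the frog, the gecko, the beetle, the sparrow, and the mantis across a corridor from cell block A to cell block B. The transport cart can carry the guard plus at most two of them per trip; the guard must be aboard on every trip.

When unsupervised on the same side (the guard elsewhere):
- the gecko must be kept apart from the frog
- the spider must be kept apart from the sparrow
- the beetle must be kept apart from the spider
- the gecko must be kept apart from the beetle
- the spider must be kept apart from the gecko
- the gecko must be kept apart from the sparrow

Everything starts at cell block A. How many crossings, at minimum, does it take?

9

Counting alone: the guard can take at most 2 across per trip to cell block B, so moving all 6 needs at least 3 loaded trips out, with a return between consecutive ones — at least 5 crossings.
The safety rule pushes this higher. Following every safe sequence of crossings, the most of the 6 that can be at cell block B as the transport cart arrives there on crossings 5, 7 is 4, 5 respectively — never all 6.
So no plan with fewer than 9 crossings exists, and this one achieves 9:
1. Guard goes to cell block B with the gecko and the spider.  [cell block A: the beetle, the frog, the mantis, the sparrow | cell block B: the gecko, the spider]
2. Guard goes back to cell block A with the spider.  [cell block A: the beetle, the frog, the mantis, the sparrow, the spider | cell block B: the gecko]
3. Guard goes to cell block B with the frog and the spider.  [cell block A: the beetle, the mantis, the sparrow | cell block B: the frog, the gecko, the spider]
4. Guard goes back to cell block A with the gecko.  [cell block A: the beetle, the gecko, the mantis, the sparrow | cell block B: the frog, the spider]
5. Guard goes to cell block B with the gecko and the mantis.  [cell block A: the beetle, the sparrow | cell block B: the frog, the gecko, the mantis, the spider]
6. Guard goes back to cell block A with the gecko.  [cell block A: the beetle, the gecko, the sparrow | cell block B: the frog, the mantis, the spider]
7. Guard goes to cell block B with the beetle and the sparrow.  [cell block A: the gecko | cell block B: the beetle, the frog, the mantis, the sparrow, the spider]
8. Guard goes back to cell block A with the spider.  [cell block A: the gecko, the spider | cell block B: the beetle, the frog, the mantis, the sparrow]
9. Guard goes to cell block B with the gecko and the spider.  [cell block A: — | cell block B: the beetle, the frog, the gecko, the mantis, the sparrow, the spider]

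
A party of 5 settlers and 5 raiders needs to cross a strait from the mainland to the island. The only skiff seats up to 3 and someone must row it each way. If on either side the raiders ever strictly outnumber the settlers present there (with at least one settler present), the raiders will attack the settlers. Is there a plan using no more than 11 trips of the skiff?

Yes — this plan uses 11 crossings (≤ 11):
1. 2 raiders → the island.  (the mainland: 5S 3R; the island: 0S 2R)
2. 1 raider ← the mainland.  (the mainland: 5S 4R; the island: 0S 1R)
3. 3 raiders → the island.  (the mainland: 5S 1R; the island: 0S 4R)
4. 1 raider ← the mainland.  (the mainland: 5S 2R; the island: 0S 3R)
5. 3 settlers → the island.  (the mainland: 2S 2R; the island: 3S 3R)
6. 1 settler and 1 raider ← the mainland.  (the mainland: 3S 3R; the island: 2S 2R)
7. 3 settlers → the island.  (the mainland: 0S 3R; the island: 5S 2R)
8. 1 raider ← the mainland.  (the mainland: 0S 4R; the island: 5S 1R)
9. 2 raiders → the island.  (the mainland: 0S 2R; the island: 5S 3R)
10. 1 raider ← the mainland.  (the mainland: 0S 3R; the island: 5S 2R)
11. 3 raiders → the island.  (the mainland: 0S 0R; the island: 5S 5R)

Yes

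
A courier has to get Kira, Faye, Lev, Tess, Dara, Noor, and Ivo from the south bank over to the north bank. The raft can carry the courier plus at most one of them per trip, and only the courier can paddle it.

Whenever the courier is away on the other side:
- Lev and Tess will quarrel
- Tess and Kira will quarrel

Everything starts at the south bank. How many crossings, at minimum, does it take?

Counting alone: the courier can take at most 1 across per trip to the north bank, so moving all 7 needs at least 7 loaded trips out, with a return between consecutive ones — at least 13 crossings.
The safety rule pushes this higher. Following every safe sequence of crossings, the most of the 7 that can be at the north bank as the raft arrives there on crossing 13 is 6 — never all 7.
So no plan with fewer than 15 crossings exists, and this one achieves 15:
1. Courier goes to the north bank with Tess.
2. Courier goes back to the south bank alone.
3. Courier goes to the north bank with Kira.
4. Courier goes back to the south bank with Tess.
5. Courier goes to the north bank with Lev.
6. Courier goes back to the south bank alone.
7. Courier goes to the north bank with Faye.
8. Courier goes back to the south bank alone.
9. Courier goes to the north bank with Dara.
10. Courier goes back to the south bank alone.
11. Courier goes to the north bank with Noor.
12. Courier goes back to the south bank alone.
13. Courier goes to the north bank with Ivo.
14. Courier goes back to the south bank alone.
15. Courier goes to the north bank with Tess.

15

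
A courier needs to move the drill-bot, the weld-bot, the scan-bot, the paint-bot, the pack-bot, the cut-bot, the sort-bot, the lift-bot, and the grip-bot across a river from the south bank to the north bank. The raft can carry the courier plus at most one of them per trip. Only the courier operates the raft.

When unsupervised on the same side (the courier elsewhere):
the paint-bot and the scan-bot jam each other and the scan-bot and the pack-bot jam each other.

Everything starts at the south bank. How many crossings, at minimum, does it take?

Counting alone: the courier can take at most 1 across per trip to the north bank, so moving all 9 needs at least 9 loaded trips out, with a return between consecutive ones — at least 17 crossings.
The safety rule pushes this higher. Following every safe sequence of crossings, the most of the 9 that can be at the north bank as the raft arrives there on crossing 17 is 8 — never all 9.
So no plan with fewer than 19 crossings exists, and this one achieves 19:
1. Courier goes to the north bank with the scan-bot.
2. Courier goes back to the south bank alone.
3. Courier goes to the north bank with the drill-bot.
4. Courier goes back to the south bank alone.
5. Courier goes to the north bank with the weld-bot.
6. Courier goes back to the south bank alone.
7. Courier goes to the north bank with the paint-bot.
8. Courier goes back to the south bank with the scan-bot.
9. Courier goes to the north bank with the pack-bot.
10. Courier goes back to the south bank alone.
11. Courier goes to the north bank with the cut-bot.
12. Courier goes back to the south bank alone.
13. Courier goes to the north bank with the sort-bot.
14. Courier goes back to the south bank alone.
15. Courier goes to the north bank with the lift-bot.
16. Courier goes back to the south bank alone.
17. Courier goes to the north bank with the grip-bot.
18. Courier goes back to the south bank alone.
19. Courier goes to the north bank with the scan-bot.

19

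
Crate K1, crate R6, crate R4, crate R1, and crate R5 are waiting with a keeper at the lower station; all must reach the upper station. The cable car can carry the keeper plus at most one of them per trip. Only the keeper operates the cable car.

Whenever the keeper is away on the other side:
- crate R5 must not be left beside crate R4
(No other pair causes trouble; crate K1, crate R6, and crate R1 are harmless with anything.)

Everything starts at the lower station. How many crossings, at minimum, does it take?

Counting alone: the keeper can take at most 1 across per trip to the upper station, so moving all 5 needs at least 5 loaded trips out, with a return between consecutive ones — at least 9 crossings.
The plan below uses exactly 9 crossings, so it is optimal:
1. Keeper goes to the upper station with crate R4.
2. Keeper goes back to the lower station alone.
3. Keeper goes to the upper station with crate K1.
4. Keeper goes back to the lower station alone.
5. Keeper goes to the upper station with crate R6.
6. Keeper goes back to the lower station alone.
7. Keeper goes to the upper station with crate R1.
8. Keeper goes back to the lower station alone.
9. Keeper goes to the upper station with crate R5.

9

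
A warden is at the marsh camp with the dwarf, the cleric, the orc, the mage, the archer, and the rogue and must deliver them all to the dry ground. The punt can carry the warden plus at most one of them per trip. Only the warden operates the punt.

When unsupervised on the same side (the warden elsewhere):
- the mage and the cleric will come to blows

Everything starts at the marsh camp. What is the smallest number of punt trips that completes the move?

Counting alone: the warden can take at most 1 across per trip to the dry ground, so moving all 6 needs at least 6 loaded trips out, with a return between consecutive ones — at least 11 crossings.
The plan below uses exactly 11 crossings, so it is optimal:
1. Warden goes to the dry ground with the cleric.  [the marsh camp: the archer, the dwarf, the mage, the orc, the rogue | the dry ground: the cleric]
2. Warden goes back to the marsh camp alone.  [the marsh camp: the archer, the dwarf, the mage, the orc, the rogue | the dry ground: the cleric]
3. Warden goes to the dry ground with the dwarf.  [the marsh camp: the archer, the mage, the orc, the rogue | the dry ground: the cleric, the dwarf]
4. Warden goes back to the marsh camp alone.  [the marsh camp: the archer, the mage, the orc, the rogue | the dry ground: the cleric, the dwarf]
5. Warden goes to the dry ground with the orc.  [the marsh camp: the archer, the mage, the rogue | the dry ground: the cleric, the dwarf, the orc]
6. Warden goes back to the marsh camp alone.  [the marsh camp: the archer, the mage, the rogue | the dry ground: the cleric, the dwarf, the orc]
7. Warden goes to the dry ground with the archer.  [the marsh camp: the mage, the rogue | the dry ground: the archer, the cleric, the dwarf, the orc]
8. Warden goes back to the marsh camp alone.  [the marsh camp: the mage, the rogue | the dry ground: the archer, the cleric, the dwarf, the orc]
9. Warden goes to the dry ground with the rogue.  [the marsh camp: the mage | the dry ground: the archer, the cleric, the dwarf, the orc, the rogue]
10. Warden goes back to the marsh camp alone.  [the marsh camp: the mage | the dry ground: the archer, the cleric, the dwarf, the orc, the rogue]
11. Warden goes to the dry ground with the mage.  [the marsh camp: — | the dry ground: the archer, the cleric, the dwarf, the mage, the orc, the rogue]

11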